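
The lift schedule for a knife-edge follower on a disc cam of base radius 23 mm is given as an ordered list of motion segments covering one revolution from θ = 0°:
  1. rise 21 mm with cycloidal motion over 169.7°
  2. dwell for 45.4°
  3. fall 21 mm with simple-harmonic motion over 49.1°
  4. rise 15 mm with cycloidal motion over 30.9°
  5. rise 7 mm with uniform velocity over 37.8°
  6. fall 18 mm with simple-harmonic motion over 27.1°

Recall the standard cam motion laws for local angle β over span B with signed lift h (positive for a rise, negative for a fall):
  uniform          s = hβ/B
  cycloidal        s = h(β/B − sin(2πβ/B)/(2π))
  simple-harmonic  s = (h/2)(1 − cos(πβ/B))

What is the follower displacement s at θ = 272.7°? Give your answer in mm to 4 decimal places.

seg 1 [0°–169.7°] cycloidal, h=21: full span → s += 21 → s = 21.0000
seg 2 [169.7°–215.1°] dwell: s stays 21.0000
seg 3 [215.1°–264.2°] simple-harmonic, h=-21: full span → s += -21 → s = 0.0000
seg 4 [264.2°–295.1°] cycloidal, h=15: θ=272.7° here. β=8.5, B=30.9. 15·(0.2751 − sin(2π·0.2751)/(2π)) = 1.7685 → s = 1.7685

1.7685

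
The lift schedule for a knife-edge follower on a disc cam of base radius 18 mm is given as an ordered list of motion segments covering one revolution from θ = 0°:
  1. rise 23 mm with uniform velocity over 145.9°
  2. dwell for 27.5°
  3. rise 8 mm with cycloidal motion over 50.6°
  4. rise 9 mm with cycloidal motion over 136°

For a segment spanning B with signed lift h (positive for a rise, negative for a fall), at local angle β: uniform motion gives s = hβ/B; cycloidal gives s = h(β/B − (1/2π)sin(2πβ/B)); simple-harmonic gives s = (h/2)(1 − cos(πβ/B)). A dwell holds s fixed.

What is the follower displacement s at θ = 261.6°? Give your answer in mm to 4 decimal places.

seg 1 [0°–145.9°] uniform, h=23: full span → s += 23 → s = 23.0000
seg 2 [145.9°–173.4°] dwell: s stays 23.0000
seg 3 [173.4°–224°] cycloidal, h=8: full span → s += 8 → s = 31.0000
seg 4 [224°–360°] cycloidal, h=9: θ=261.6° here. β=37.6, B=136. 9·(0.2765 − sin(2π·0.2765)/(2π)) = 1.0756 → s = 32.0756

32.0756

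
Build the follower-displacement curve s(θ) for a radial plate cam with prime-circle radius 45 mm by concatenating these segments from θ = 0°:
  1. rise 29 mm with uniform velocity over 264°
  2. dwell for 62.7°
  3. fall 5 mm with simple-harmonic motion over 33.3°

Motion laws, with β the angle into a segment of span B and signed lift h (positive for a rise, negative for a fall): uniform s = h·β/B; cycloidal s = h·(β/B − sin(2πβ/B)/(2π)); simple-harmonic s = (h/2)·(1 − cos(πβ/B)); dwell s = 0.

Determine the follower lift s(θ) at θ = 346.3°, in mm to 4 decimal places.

seg 1 [0°–264°] uniform, h=29: full span → s += 29 → s = 29.0000
seg 2 [264°–326.7°] dwell: s stays 29.0000
seg 3 [326.7°–360°] simple-harmonic, h=-5: θ=346.3° here. β=19.6, B=33.3. -5/2·(1 − cos(π·0.5886)) = -3.1868 → s = 25.8132

25.8132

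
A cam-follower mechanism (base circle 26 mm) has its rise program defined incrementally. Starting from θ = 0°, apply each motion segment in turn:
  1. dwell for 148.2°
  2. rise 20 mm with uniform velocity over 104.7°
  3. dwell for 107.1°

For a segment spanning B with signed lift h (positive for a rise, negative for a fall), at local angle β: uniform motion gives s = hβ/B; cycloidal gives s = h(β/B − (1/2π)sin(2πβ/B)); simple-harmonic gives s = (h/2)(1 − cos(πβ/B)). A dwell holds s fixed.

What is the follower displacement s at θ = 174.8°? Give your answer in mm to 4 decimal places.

seg 1 [0°–148.2°] dwell: s stays 0.0000
seg 2 [148.2°–252.9°] uniform, h=20: θ=174.8° here. β=26.6, B=104.7. 20·26.6/104.7 = 5.0812 → s = 5.0812

5.0812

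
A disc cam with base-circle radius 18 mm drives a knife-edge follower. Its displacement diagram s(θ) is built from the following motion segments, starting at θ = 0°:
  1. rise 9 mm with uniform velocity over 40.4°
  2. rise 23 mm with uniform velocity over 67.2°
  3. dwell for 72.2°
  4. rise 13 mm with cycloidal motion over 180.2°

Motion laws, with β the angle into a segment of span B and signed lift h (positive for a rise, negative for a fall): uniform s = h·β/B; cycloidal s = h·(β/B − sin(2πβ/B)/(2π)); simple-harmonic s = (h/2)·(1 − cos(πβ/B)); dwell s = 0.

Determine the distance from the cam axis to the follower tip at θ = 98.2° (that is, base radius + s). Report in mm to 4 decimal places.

seg 1 [0°–40.4°] uniform, h=9: full span → s += 9 → s = 9.0000
seg 2 [40.4°–107.6°] uniform, h=23: θ=98.2° here. β=57.8, B=67.2. 23·57.8/67.2 = 19.7827 → s = 28.7827
radial distance = base radius + s = 18 + 28.7827 = 46.7827

46.7827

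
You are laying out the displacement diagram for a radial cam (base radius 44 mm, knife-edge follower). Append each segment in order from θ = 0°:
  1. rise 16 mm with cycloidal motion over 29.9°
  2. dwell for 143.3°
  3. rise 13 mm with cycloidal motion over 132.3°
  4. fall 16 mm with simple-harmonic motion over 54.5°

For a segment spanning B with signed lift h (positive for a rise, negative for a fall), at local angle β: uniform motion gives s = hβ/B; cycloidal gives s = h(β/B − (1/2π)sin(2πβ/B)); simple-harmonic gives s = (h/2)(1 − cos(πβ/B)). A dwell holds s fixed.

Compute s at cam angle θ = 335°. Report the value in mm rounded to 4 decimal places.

seg 1 [0°–29.9°] cycloidal, h=16: full span → s += 16 → s = 16.0000
seg 2 [29.9°–173.2°] dwell: s stays 16.0000
seg 3 [173.2°–305.5°] cycloidal, h=13: full span → s += 13 → s = 29.0000
seg 4 [305.5°–360°] simple-harmonic, h=-16: θ=335° here. β=29.5, B=54.5. -16/2·(1 − cos(π·0.5413)) = -9.0347 → s = 19.9653

19.9653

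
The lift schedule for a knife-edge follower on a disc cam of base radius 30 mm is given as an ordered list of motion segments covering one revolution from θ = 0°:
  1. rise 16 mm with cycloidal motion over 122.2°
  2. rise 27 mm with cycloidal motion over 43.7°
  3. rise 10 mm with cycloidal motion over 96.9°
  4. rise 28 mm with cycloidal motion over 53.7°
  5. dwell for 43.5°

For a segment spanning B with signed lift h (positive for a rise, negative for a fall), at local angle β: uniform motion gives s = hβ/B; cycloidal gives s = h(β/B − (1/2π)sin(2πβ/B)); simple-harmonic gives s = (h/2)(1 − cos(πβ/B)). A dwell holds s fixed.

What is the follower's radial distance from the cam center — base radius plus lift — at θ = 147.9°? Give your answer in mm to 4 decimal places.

seg 1 [0°–122.2°] cycloidal, h=16: full span → s += 16 → s = 16.0000
seg 2 [122.2°–165.9°] cycloidal, h=27: θ=147.9° here. β=25.7, B=43.7. 27·(0.5881 − sin(2π·0.5881)/(2π)) = 18.1378 → s = 34.1378
radial distance = base radius + s = 30 + 34.1378 = 64.1378

64.1378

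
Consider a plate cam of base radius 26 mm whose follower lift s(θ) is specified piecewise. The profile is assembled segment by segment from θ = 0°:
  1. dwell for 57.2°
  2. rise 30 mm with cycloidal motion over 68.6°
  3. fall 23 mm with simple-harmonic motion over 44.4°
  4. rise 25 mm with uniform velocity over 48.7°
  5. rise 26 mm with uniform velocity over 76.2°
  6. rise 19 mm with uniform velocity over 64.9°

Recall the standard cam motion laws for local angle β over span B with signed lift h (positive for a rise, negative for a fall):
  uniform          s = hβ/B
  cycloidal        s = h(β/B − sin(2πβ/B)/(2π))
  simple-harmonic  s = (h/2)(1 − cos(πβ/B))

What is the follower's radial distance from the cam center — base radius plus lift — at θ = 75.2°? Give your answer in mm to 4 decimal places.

seg 1 [0°–57.2°] dwell: s stays 0.0000
seg 2 [57.2°–125.8°] cycloidal, h=30: θ=75.2° here. β=18, B=68.6. 30·(0.2624 − sin(2π·0.2624)/(2π)) = 3.1115 → s = 3.1115
radial distance = base radius + s = 26 + 3.1115 = 29.1115

29.1115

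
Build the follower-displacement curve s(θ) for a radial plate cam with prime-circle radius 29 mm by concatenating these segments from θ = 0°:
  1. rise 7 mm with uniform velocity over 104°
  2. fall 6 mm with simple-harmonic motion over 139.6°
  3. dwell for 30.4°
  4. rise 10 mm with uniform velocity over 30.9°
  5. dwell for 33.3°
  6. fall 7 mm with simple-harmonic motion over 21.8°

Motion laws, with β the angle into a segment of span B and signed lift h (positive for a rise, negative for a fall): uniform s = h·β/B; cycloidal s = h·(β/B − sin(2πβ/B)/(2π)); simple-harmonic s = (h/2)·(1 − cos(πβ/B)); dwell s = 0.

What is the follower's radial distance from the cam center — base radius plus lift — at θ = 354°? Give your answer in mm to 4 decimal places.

seg 1 [0°–104°] uniform, h=7: full span → s += 7 → s = 7.0000
seg 2 [104°–243.6°] simple-harmonic, h=-6: full span → s += -6 → s = 1.0000
seg 3 [243.6°–274°] dwell: s stays 1.0000
seg 4 [274°–304.9°] uniform, h=10: full span → s += 10 → s = 11.0000
seg 5 [304.9°–338.2°] dwell: s stays 11.0000
seg 6 [338.2°–360°] simple-harmonic, h=-7: θ=354° here. β=15.8, B=21.8. -7/2·(1 − cos(π·0.7248)) = -5.7711 → s = 5.2289
radial distance = base radius + s = 29 + 5.2289 = 34.2289

34.2289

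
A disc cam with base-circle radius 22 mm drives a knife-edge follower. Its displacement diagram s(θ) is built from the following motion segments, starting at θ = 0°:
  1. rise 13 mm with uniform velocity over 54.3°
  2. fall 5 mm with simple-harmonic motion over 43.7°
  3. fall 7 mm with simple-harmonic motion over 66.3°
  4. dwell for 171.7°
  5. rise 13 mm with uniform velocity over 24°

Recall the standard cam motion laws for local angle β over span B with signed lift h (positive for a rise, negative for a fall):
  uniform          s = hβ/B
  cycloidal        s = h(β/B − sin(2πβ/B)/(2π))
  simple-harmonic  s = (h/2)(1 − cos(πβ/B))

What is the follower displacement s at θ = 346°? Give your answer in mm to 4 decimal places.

seg 1 [0°–54.3°] uniform, h=13: full span → s += 13 → s = 13.0000
seg 2 [54.3°–98°] simple-harmonic, h=-5: full span → s += -5 → s = 8.0000
seg 3 [98°–164.3°] simple-harmonic, h=-7: full span → s += -7 → s = 1.0000
seg 4 [164.3°–336°] dwell: s stays 1.0000
seg 5 [336°–360°] uniform, h=13: θ=346° here. β=10, B=24. 13·10/24 = 5.4167 → s = 6.4167

6.4167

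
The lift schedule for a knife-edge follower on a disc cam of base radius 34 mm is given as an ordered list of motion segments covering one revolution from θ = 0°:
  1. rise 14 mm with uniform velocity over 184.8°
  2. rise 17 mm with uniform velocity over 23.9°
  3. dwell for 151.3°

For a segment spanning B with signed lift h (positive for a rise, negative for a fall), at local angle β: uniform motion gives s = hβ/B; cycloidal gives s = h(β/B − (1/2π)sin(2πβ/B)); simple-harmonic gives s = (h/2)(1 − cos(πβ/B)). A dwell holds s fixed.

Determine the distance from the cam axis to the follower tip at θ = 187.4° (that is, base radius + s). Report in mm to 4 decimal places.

seg 1 [0°–184.8°] uniform, h=14: full span → s += 14 → s = 14.0000
seg 2 [184.8°–208.7°] uniform, h=17: θ=187.4° here. β=2.6, B=23.9. 17·2.6/23.9 = 1.8494 → s = 15.8494
radial distance = base radius + s = 34 + 15.8494 = 49.8494

49.8494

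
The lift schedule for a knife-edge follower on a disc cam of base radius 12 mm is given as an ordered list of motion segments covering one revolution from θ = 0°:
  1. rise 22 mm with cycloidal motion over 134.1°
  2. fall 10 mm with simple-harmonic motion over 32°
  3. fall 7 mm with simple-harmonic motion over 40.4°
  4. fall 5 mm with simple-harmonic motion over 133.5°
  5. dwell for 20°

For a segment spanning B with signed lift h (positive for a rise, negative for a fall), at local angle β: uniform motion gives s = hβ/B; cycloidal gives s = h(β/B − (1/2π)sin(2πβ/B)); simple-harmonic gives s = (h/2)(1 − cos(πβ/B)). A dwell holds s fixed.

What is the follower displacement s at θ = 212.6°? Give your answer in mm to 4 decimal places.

seg 1 [0°–134.1°] cycloidal, h=22: full span → s += 22 → s = 22.0000
seg 2 [134.1°–166.1°] simple-harmonic, h=-10: full span → s += -10 → s = 12.0000
seg 3 [166.1°–206.5°] simple-harmonic, h=-7: full span → s += -7 → s = 5.0000
seg 4 [206.5°–340°] simple-harmonic, h=-5: θ=212.6° here. β=6.1, B=133.5. -5/2·(1 − cos(π·0.0457)) = -0.0257 → s = 4.9743

4.9743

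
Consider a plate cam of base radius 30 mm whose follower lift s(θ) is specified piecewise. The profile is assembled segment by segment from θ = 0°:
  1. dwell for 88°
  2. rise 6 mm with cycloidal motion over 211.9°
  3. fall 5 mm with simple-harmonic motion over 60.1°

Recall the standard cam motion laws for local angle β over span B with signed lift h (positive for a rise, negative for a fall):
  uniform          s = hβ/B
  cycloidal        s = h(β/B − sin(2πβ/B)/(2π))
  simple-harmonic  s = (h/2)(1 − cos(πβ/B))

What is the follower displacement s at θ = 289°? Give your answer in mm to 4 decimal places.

seg 1 [0°–88°] dwell: s stays 0.0000
seg 2 [88°–299.9°] cycloidal, h=6: θ=289° here. β=201, B=211.9. 6·(0.9486 − sin(2π·0.9486)/(2π)) = 5.9947 → s = 5.9947

5.9947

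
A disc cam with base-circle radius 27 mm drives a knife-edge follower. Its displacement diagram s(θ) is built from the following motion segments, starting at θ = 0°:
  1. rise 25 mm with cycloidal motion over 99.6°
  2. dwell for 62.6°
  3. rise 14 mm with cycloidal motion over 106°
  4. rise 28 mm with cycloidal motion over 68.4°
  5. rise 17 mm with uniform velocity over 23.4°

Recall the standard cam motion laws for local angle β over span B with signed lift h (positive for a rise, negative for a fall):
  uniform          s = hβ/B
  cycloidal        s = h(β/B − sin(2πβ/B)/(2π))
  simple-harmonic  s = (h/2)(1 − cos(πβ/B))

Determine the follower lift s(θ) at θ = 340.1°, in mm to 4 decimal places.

seg 1 [0°–99.6°] cycloidal, h=25: full span → s += 25 → s = 25.0000
seg 2 [99.6°–162.2°] dwell: s stays 25.0000
seg 3 [162.2°–268.2°] cycloidal, h=14: full span → s += 14 → s = 39.0000
seg 4 [268.2°–336.6°] cycloidal, h=28: full span → s += 28 → s = 67.0000
seg 5 [336.6°–360°] uniform, h=17: θ=340.1° here. β=3.5, B=23.4. 17·3.5/23.4 = 2.5427 → s = 69.5427

69.5427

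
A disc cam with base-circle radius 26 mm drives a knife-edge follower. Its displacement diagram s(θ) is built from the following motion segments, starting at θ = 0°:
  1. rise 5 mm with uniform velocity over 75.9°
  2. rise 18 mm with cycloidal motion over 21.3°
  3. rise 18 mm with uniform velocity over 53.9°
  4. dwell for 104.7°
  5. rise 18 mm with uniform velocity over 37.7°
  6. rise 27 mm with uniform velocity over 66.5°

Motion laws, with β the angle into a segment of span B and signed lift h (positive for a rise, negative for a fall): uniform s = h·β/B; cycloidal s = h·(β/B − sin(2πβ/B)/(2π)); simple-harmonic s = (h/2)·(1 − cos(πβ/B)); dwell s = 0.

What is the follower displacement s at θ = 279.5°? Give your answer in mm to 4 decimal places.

seg 1 [0°–75.9°] uniform, h=5: full span → s += 5 → s = 5.0000
seg 2 [75.9°–97.2°] cycloidal, h=18: full span → s += 18 → s = 23.0000
seg 3 [97.2°–151.1°] uniform, h=18: full span → s += 18 → s = 41.0000
seg 4 [151.1°–255.8°] dwell: s stays 41.0000
seg 5 [255.8°–293.5°] uniform, h=18: θ=279.5° here. β=23.7, B=37.7. 18·23.7/37.7 = 11.3156 → s = 52.3156

52.3156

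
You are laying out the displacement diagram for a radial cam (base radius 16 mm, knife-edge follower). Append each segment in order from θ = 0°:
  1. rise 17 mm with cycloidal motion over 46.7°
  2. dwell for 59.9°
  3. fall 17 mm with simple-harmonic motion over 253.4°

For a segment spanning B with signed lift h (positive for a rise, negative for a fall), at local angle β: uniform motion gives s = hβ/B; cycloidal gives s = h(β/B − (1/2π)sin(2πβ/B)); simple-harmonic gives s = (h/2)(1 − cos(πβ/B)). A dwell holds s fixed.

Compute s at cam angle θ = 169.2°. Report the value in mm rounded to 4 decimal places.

seg 1 [0°–46.7°] cycloidal, h=17: full span → s += 17 → s = 17.0000
seg 2 [46.7°–106.6°] dwell: s stays 17.0000
seg 3 [106.6°–360°] simple-harmonic, h=-17: θ=169.2° here. β=62.6, B=253.4. -17/2·(1 − cos(π·0.2470)) = -2.4340 → s = 14.5660

14.5660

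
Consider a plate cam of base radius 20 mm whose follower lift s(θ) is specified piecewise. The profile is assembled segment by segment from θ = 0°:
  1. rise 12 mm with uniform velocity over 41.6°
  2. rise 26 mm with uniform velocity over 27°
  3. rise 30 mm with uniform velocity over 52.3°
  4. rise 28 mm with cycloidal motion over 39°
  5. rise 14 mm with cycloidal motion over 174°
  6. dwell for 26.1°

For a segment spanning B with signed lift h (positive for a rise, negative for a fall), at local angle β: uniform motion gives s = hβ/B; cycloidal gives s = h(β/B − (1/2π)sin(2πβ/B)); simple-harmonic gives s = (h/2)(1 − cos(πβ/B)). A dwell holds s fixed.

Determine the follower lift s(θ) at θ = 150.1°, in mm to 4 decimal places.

seg 1 [0°–41.6°] uniform, h=12: full span → s += 12 → s = 12.0000
seg 2 [41.6°–68.6°] uniform, h=26: full span → s += 26 → s = 38.0000
seg 3 [68.6°–120.9°] uniform, h=30: full span → s += 30 → s = 68.0000
seg 4 [120.9°–159.9°] cycloidal, h=28: θ=150.1° here. β=29.2, B=39. 28·(0.7487 − sin(2π·0.7487)/(2π)) = 25.4203 → s = 93.4203

93.4203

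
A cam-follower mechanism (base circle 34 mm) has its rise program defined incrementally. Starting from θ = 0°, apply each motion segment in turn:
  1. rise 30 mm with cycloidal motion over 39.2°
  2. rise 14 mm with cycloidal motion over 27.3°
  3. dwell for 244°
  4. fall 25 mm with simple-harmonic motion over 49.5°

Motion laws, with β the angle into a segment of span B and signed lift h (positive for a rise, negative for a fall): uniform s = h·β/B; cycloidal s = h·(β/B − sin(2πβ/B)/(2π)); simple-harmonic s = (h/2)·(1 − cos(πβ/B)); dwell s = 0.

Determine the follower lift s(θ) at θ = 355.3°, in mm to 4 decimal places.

seg 1 [0°–39.2°] cycloidal, h=30: full span → s += 30 → s = 30.0000
seg 2 [39.2°–66.5°] cycloidal, h=14: full span → s += 14 → s = 44.0000
seg 3 [66.5°–310.5°] dwell: s stays 44.0000
seg 4 [310.5°–360°] simple-harmonic, h=-25: θ=355.3° here. β=44.8, B=49.5. -25/2·(1 − cos(π·0.9051)) = -24.4480 → s = 19.5520

19.5520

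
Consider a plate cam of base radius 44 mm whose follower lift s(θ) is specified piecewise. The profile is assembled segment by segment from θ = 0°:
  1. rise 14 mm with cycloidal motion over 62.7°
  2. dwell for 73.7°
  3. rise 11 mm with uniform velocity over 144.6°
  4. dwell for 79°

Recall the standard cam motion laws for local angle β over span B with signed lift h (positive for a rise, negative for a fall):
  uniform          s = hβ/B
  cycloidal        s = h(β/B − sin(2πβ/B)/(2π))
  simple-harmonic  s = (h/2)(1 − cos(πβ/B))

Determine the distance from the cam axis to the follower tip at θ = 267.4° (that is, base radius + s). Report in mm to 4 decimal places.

seg 1 [0°–62.7°] cycloidal, h=14: full span → s += 14 → s = 14.0000
seg 2 [62.7°–136.4°] dwell: s stays 14.0000
seg 3 [136.4°–281°] uniform, h=11: θ=267.4° here. β=131, B=144.6. 11·131/144.6 = 9.9654 → s = 23.9654
radial distance = base radius + s = 44 + 23.9654 = 67.9654

67.9654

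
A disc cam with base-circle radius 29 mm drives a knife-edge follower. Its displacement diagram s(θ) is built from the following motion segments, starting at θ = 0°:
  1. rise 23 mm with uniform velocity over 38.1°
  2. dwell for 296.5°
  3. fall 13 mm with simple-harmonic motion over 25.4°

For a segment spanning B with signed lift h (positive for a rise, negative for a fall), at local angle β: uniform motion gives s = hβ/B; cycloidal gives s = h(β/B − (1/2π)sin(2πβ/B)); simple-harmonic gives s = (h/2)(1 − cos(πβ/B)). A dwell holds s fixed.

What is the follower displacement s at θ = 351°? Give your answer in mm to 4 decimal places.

seg 1 [0°–38.1°] uniform, h=23: full span → s += 23 → s = 23.0000
seg 2 [38.1°–334.6°] dwell: s stays 23.0000
seg 3 [334.6°–360°] simple-harmonic, h=-13: θ=351° here. β=16.4, B=25.4. -13/2·(1 − cos(π·0.6457)) = -9.3719 → s = 13.6281

13.6281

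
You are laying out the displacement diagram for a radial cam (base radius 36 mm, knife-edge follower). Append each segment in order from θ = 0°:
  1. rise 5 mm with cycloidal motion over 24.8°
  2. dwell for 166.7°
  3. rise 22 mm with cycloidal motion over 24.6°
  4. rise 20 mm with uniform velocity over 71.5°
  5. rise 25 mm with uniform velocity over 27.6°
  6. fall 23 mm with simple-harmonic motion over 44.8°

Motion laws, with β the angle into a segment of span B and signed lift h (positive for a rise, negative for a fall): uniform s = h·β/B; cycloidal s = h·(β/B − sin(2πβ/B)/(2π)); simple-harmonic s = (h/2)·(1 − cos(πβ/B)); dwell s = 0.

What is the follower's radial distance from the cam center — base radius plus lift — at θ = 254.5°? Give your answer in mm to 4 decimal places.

seg 1 [0°–24.8°] cycloidal, h=5: full span → s += 5 → s = 5.0000
seg 2 [24.8°–191.5°] dwell: s stays 5.0000
seg 3 [191.5°–216.1°] cycloidal, h=22: full span → s += 22 → s = 27.0000
seg 4 [216.1°–287.6°] uniform, h=20: θ=254.5° here. β=38.4, B=71.5. 20·38.4/71.5 = 10.7413 → s = 37.7413
radial distance = base radius + s = 36 + 37.7413 = 73.7413

73.7413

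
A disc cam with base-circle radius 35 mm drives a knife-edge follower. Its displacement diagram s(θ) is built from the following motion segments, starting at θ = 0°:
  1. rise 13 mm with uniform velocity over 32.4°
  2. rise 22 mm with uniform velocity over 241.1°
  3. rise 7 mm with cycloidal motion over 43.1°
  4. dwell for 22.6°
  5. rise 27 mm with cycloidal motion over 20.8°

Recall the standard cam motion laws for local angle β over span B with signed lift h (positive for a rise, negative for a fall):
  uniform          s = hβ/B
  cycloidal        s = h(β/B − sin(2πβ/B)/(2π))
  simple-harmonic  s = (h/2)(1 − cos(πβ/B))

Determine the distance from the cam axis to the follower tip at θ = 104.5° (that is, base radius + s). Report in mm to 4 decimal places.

seg 1 [0°–32.4°] uniform, h=13: full span → s += 13 → s = 13.0000
seg 2 [32.4°–273.5°] uniform, h=22: θ=104.5° here. β=72.1, B=241.1. 22·72.1/241.1 = 6.5790 → s = 19.5790
radial distance = base radius + s = 35 + 19.5790 = 54.5790

54.5790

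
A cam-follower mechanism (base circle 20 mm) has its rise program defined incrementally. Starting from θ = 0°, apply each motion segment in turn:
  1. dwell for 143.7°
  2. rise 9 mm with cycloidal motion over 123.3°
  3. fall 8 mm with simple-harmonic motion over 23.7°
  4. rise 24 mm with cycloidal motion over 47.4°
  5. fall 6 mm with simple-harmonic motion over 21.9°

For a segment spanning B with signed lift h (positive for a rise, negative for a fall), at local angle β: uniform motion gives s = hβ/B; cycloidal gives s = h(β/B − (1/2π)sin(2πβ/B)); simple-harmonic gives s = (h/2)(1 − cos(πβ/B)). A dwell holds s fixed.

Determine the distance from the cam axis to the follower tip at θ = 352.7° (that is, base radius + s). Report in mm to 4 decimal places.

seg 1 [0°–143.7°] dwell: s stays 0.0000
seg 2 [143.7°–267°] cycloidal, h=9: full span → s += 9 → s = 9.0000
seg 3 [267°–290.7°] simple-harmonic, h=-8: full span → s += -8 → s = 1.0000
seg 4 [290.7°–338.1°] cycloidal, h=24: full span → s += 24 → s = 25.0000
seg 5 [338.1°–360°] simple-harmonic, h=-6: θ=352.7° here. β=14.6, B=21.9. -6/2·(1 − cos(π·0.6667)) = -4.5000 → s = 20.5000
radial distance = base radius + s = 20 + 20.5000 = 40.5000

40.5000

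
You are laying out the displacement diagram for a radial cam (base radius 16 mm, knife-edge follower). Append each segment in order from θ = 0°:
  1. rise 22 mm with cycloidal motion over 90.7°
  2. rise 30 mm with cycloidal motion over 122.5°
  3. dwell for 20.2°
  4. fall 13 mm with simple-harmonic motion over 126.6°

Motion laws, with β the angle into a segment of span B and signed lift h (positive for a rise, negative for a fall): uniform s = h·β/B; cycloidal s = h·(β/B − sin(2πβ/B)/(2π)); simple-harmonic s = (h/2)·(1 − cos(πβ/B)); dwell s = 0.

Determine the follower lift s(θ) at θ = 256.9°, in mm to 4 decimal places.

seg 1 [0°–90.7°] cycloidal, h=22: full span → s += 22 → s = 22.0000
seg 2 [90.7°–213.2°] cycloidal, h=30: full span → s += 30 → s = 52.0000
seg 3 [213.2°–233.4°] dwell: s stays 52.0000
seg 4 [233.4°–360°] simple-harmonic, h=-13: θ=256.9° here. β=23.5, B=126.6. -13/2·(1 − cos(π·0.1856)) = -1.0743 → s = 50.9257

50.9257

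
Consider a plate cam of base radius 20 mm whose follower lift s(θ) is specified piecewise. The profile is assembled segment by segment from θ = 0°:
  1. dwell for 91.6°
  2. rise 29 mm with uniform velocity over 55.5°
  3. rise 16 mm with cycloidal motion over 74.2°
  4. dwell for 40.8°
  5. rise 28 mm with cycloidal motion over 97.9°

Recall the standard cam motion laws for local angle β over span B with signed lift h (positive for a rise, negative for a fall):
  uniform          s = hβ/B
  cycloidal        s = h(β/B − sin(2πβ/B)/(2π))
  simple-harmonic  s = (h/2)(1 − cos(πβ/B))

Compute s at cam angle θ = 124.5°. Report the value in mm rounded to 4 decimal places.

seg 1 [0°–91.6°] dwell: s stays 0.0000
seg 2 [91.6°–147.1°] uniform, h=29: θ=124.5° here. β=32.9, B=55.5. 29·32.9/55.5 = 17.1910 → s = 17.1910

17.1910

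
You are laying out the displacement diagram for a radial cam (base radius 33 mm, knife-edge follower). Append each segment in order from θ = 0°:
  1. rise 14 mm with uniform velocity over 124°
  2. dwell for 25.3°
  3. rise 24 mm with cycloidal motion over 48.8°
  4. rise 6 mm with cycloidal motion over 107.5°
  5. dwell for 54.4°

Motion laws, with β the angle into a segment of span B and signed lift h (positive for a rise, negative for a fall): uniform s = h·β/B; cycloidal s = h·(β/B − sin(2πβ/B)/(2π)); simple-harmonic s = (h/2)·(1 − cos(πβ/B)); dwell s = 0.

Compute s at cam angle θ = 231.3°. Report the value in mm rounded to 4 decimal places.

seg 1 [0°–124°] uniform, h=14: full span → s += 14 → s = 14.0000
seg 2 [124°–149.3°] dwell: s stays 14.0000
seg 3 [149.3°–198.1°] cycloidal, h=24: full span → s += 24 → s = 38.0000
seg 4 [198.1°–305.6°] cycloidal, h=6: θ=231.3° here. β=33.2, B=107.5. 6·(0.3088 − sin(2π·0.3088)/(2π)) = 0.9626 → s = 38.9626

38.9626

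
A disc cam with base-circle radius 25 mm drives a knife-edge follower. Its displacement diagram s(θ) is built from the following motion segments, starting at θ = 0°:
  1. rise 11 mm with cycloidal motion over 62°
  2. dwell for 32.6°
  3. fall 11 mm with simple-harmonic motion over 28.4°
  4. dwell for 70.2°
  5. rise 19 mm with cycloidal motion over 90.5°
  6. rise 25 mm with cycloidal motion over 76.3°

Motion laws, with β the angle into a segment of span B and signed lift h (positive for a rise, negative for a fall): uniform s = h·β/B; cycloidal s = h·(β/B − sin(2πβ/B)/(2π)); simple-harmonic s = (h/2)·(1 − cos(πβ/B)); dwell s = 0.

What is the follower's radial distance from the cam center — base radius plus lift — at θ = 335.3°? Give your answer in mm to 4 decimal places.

seg 1 [0°–62°] cycloidal, h=11: full span → s += 11 → s = 11.0000
seg 2 [62°–94.6°] dwell: s stays 11.0000
seg 3 [94.6°–123°] simple-harmonic, h=-11: full span → s += -11 → s = 0.0000
seg 4 [123°–193.2°] dwell: s stays 0.0000
seg 5 [193.2°–283.7°] cycloidal, h=19: full span → s += 19 → s = 19.0000
seg 6 [283.7°–360°] cycloidal, h=25: θ=335.3° here. β=51.6, B=76.3. 25·(0.6763 − sin(2π·0.6763)/(2π)) = 20.4665 → s = 39.4665
radial distance = base radius + s = 25 + 39.4665 = 64.4665

64.4665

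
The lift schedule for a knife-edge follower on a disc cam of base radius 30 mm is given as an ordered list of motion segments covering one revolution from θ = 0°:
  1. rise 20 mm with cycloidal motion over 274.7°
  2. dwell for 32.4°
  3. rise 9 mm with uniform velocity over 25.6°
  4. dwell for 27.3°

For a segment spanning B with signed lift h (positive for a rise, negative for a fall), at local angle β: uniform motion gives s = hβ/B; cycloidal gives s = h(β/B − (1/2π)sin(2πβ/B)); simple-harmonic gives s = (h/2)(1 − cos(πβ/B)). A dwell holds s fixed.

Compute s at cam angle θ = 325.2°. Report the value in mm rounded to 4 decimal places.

seg 1 [0°–274.7°] cycloidal, h=20: full span → s += 20 → s = 20.0000
seg 2 [274.7°–307.1°] dwell: s stays 20.0000
seg 3 [307.1°–332.7°] uniform, h=9: θ=325.2° here. β=18.1, B=25.6. 9·18.1/25.6 = 6.3633 → s = 26.3633

26.3633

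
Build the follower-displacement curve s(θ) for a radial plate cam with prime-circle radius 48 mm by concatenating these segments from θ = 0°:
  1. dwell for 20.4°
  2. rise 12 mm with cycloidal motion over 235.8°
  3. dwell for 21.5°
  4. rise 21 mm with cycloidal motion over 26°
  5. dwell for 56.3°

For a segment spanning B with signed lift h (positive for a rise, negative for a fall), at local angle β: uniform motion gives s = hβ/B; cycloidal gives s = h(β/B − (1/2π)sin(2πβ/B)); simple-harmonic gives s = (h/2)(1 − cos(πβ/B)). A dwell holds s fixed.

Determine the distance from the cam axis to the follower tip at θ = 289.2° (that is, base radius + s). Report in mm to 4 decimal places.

seg 1 [0°–20.4°] dwell: s stays 0.0000
seg 2 [20.4°–256.2°] cycloidal, h=12: full span → s += 12 → s = 12.0000
seg 3 [256.2°–277.7°] dwell: s stays 12.0000
seg 4 [277.7°–303.7°] cycloidal, h=21: θ=289.2° here. β=11.5, B=26. 21·(0.4423 − sin(2π·0.4423)/(2π)) = 8.1033 → s = 20.1033
radial distance = base radius + s = 48 + 20.1033 = 68.1033

68.1033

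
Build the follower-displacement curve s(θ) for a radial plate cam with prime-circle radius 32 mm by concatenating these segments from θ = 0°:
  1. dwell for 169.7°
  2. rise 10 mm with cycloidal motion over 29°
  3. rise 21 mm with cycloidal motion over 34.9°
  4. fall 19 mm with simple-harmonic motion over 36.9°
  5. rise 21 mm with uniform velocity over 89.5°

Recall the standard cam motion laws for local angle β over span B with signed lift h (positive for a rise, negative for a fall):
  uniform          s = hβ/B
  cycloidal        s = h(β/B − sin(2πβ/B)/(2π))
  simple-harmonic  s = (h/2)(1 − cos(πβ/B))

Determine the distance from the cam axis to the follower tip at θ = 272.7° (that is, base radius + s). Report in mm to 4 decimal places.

seg 1 [0°–169.7°] dwell: s stays 0.0000
seg 2 [169.7°–198.7°] cycloidal, h=10: full span → s += 10 → s = 10.0000
seg 3 [198.7°–233.6°] cycloidal, h=21: full span → s += 21 → s = 31.0000
seg 4 [233.6°–270.5°] simple-harmonic, h=-19: full span → s += -19 → s = 12.0000
seg 5 [270.5°–360°] uniform, h=21: θ=272.7° here. β=2.2, B=89.5. 21·2.2/89.5 = 0.5162 → s = 12.5162
radial distance = base radius + s = 32 + 12.5162 = 44.5162

44.5162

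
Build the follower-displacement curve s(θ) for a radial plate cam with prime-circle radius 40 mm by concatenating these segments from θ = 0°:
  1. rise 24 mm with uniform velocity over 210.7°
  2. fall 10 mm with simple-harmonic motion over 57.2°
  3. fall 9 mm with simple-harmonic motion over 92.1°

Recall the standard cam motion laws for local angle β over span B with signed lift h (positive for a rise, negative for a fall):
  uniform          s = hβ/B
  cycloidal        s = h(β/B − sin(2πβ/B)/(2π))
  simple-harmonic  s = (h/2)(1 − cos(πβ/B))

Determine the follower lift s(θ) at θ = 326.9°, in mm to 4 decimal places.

seg 1 [0°–210.7°] uniform, h=24: full span → s += 24 → s = 24.0000
seg 2 [210.7°–267.9°] simple-harmonic, h=-10: full span → s += -10 → s = 14.0000
seg 3 [267.9°–360°] simple-harmonic, h=-9: θ=326.9° here. β=59, B=92.1. -9/2·(1 − cos(π·0.6406)) = -6.4238 → s = 7.5762

7.5762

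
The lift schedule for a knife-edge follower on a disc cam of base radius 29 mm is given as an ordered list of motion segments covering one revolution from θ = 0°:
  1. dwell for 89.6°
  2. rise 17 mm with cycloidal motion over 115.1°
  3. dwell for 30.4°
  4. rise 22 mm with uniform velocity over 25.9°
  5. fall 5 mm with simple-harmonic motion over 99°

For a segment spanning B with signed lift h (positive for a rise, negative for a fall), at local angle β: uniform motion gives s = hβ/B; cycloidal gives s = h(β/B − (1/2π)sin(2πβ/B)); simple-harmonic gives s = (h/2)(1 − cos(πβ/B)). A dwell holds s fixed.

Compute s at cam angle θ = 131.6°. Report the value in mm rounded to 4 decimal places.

seg 1 [0°–89.6°] dwell: s stays 0.0000
seg 2 [89.6°–204.7°] cycloidal, h=17: θ=131.6° here. β=42, B=115.1. 17·(0.3649 − sin(2π·0.3649)/(2π)) = 4.1727 → s = 4.1727

4.1727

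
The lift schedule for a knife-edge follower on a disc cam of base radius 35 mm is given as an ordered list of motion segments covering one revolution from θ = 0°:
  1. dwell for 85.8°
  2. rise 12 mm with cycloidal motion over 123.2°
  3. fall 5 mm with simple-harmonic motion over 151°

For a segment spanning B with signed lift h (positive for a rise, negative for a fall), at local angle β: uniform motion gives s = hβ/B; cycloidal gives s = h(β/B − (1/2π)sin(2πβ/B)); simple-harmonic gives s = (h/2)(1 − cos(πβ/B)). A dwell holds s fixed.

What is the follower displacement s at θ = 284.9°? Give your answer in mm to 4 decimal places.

seg 1 [0°–85.8°] dwell: s stays 0.0000
seg 2 [85.8°–209°] cycloidal, h=12: full span → s += 12 → s = 12.0000
seg 3 [209°–360°] simple-harmonic, h=-5: θ=284.9° here. β=75.9, B=151. -5/2·(1 − cos(π·0.5026)) = -2.5208 → s = 9.4792

9.4792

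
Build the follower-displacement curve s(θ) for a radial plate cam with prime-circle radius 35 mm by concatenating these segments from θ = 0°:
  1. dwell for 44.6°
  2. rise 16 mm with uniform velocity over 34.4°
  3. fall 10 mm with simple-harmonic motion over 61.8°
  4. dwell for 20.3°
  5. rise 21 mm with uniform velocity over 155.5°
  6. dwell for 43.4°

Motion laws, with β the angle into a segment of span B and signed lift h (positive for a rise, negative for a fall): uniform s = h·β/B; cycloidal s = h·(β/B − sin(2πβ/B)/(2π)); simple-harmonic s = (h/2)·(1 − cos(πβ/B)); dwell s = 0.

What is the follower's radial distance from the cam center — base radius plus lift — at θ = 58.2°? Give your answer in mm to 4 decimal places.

seg 1 [0°–44.6°] dwell: s stays 0.0000
seg 2 [44.6°–79°] uniform, h=16: θ=58.2° here. β=13.6, B=34.4. 16·13.6/34.4 = 6.3256 → s = 6.3256
radial distance = base radius + s = 35 + 6.3256 = 41.3256

41.3256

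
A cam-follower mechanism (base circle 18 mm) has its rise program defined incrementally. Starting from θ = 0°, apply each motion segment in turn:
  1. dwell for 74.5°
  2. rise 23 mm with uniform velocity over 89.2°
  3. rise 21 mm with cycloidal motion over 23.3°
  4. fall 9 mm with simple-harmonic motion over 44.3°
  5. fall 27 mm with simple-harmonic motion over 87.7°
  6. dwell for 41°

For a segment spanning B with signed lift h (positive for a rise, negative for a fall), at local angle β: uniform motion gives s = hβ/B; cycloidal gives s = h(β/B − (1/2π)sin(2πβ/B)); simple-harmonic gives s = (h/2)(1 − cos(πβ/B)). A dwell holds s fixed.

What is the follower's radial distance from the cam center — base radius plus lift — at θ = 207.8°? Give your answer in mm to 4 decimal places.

seg 1 [0°–74.5°] dwell: s stays 0.0000
seg 2 [74.5°–163.7°] uniform, h=23: full span → s += 23 → s = 23.0000
seg 3 [163.7°–187°] cycloidal, h=21: full span → s += 21 → s = 44.0000
seg 4 [187°–231.3°] simple-harmonic, h=-9: θ=207.8° here. β=20.8, B=44.3. -9/2·(1 − cos(π·0.4695)) = -4.0698 → s = 39.9302
radial distance = base radius + s = 18 + 39.9302 = 57.9302

57.9302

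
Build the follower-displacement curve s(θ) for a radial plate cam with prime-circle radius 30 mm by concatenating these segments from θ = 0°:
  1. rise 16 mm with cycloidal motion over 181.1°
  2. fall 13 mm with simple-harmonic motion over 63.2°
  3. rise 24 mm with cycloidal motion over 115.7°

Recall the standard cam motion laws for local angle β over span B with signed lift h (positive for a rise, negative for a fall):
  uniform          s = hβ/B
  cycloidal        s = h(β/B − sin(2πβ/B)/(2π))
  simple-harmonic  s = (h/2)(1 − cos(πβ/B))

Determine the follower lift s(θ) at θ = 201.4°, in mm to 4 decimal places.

seg 1 [0°–181.1°] cycloidal, h=16: full span → s += 16 → s = 16.0000
seg 2 [181.1°–244.3°] simple-harmonic, h=-13: θ=201.4° here. β=20.3, B=63.2. -13/2·(1 − cos(π·0.3212)) = -3.0379 → s = 12.9621

12.9621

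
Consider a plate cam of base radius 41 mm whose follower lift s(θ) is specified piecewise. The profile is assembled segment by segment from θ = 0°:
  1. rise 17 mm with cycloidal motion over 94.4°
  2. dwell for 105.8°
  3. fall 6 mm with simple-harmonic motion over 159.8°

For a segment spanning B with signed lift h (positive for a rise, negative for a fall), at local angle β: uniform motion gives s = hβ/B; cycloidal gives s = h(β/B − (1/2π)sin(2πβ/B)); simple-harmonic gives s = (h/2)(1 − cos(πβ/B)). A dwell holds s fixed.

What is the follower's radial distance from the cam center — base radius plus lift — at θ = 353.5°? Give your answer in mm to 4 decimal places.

seg 1 [0°–94.4°] cycloidal, h=17: full span → s += 17 → s = 17.0000
seg 2 [94.4°–200.2°] dwell: s stays 17.0000
seg 3 [200.2°–360°] simple-harmonic, h=-6: θ=353.5° here. β=153.3, B=159.8. -6/2·(1 − cos(π·0.9593)) = -5.9755 → s = 11.0245
radial distance = base radius + s = 41 + 11.0245 = 52.0245

52.0245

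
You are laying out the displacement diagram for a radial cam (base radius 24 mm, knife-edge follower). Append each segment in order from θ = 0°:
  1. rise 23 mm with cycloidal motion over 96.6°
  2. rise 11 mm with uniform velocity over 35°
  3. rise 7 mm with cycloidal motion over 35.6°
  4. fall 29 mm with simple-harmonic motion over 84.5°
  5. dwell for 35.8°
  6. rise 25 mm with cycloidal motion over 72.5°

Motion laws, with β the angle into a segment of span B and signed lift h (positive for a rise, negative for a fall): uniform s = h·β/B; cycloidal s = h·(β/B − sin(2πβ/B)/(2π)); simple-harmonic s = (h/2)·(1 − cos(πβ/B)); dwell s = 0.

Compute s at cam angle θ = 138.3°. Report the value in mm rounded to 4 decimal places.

seg 1 [0°–96.6°] cycloidal, h=23: full span → s += 23 → s = 23.0000
seg 2 [96.6°–131.6°] uniform, h=11: full span → s += 11 → s = 34.0000
seg 3 [131.6°–167.2°] cycloidal, h=7: θ=138.3° here. β=6.7, B=35.6. 7·(0.1882 − sin(2π·0.1882)/(2π)) = 0.2863 → s = 34.2863

34.2863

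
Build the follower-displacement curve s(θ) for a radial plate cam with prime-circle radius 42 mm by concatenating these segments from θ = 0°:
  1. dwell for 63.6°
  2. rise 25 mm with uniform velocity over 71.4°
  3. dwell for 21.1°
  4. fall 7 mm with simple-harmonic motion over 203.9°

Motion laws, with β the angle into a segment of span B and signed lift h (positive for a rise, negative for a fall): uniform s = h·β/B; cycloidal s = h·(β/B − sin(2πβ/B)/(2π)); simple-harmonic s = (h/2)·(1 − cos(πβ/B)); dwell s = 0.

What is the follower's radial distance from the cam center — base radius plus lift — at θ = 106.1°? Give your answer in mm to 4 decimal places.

seg 1 [0°–63.6°] dwell: s stays 0.0000
seg 2 [63.6°–135°] uniform, h=25: θ=106.1° here. β=42.5, B=71.4. 25·42.5/71.4 = 14.8810 → s = 14.8810
radial distance = base radius + s = 42 + 14.8810 = 56.8810

56.8810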